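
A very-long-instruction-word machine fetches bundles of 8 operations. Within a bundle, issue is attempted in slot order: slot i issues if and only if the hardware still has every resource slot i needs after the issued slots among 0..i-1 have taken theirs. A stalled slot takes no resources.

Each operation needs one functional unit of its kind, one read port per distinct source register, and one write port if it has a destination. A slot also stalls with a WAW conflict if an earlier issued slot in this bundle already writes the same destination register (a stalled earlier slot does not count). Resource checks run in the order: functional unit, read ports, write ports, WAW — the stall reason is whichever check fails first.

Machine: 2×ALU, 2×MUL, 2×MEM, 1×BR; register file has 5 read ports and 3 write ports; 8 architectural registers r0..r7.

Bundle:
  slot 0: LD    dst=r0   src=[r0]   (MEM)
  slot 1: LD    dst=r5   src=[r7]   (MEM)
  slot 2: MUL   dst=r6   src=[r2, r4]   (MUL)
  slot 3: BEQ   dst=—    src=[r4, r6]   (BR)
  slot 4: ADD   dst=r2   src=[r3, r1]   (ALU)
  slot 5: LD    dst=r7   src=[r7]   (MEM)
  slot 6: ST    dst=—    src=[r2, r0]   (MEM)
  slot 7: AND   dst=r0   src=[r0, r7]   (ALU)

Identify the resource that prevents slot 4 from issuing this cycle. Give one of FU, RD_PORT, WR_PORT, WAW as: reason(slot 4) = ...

slot 0 (MEM): ISSUE — free A2,Mu2,Ld1,B1 rp4 wp2
slot 1 (MEM): ISSUE — free A2,Mu2,Ld0,B1 rp3 wp1
slot 2 (MUL): ISSUE — free A2,Mu1,Ld0,B1 rp1 wp0
slot 3 (BR): stall RD_PORT — free A2,Mu1,Ld0,B1 rp1 wp0
slot 4 (ALU): stall RD_PORT — free A2,Mu1,Ld0,B1 rp1 wp0
slot 5 (MEM): stall FU — free A2,Mu1,Ld0,B1 rp1 wp0
slot 6 (MEM): stall FU — free A2,Mu1,Ld0,B1 rp1 wp0
slot 7 (ALU): stall RD_PORT — free A2,Mu1,Ld0,B1 rp1 wp0

reason(slot 4) = RD_PORT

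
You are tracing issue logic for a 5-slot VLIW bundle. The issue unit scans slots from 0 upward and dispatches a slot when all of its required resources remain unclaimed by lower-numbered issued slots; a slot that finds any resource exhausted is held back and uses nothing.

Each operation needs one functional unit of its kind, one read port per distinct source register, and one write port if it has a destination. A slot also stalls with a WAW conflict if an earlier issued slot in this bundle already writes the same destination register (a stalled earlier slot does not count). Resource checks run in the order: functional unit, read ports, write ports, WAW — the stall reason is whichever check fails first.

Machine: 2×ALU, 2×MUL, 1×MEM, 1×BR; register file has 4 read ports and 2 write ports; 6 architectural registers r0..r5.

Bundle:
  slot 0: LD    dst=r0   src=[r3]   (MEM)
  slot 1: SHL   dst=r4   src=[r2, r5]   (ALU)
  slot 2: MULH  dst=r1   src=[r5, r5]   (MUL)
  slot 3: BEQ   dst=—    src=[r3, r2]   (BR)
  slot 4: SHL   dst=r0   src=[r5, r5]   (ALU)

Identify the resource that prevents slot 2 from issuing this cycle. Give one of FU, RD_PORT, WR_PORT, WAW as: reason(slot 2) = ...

(0) want 1×MEM +1rd +1wr — yes → AL2|MU2|ME0|BR1|rd3|wr1
(1) want 1×ALU +2rd +1wr — yes → AL1|MU2|ME0|BR1|rd1|wr0
(2) want 1×MUL +1rd +1wr — WR_PORT → AL1|MU2|ME0|BR1|rd1|wr0
(3) want 1×BR +2rd +0wr — RD_PORT → AL1|MU2|ME0|BR1|rd1|wr0
(4) want 1×ALU +1rd +1wr — WR_PORT → AL1|MU2|ME0|BR1|rd1|wr0

reason(slot 2) = WR_PORT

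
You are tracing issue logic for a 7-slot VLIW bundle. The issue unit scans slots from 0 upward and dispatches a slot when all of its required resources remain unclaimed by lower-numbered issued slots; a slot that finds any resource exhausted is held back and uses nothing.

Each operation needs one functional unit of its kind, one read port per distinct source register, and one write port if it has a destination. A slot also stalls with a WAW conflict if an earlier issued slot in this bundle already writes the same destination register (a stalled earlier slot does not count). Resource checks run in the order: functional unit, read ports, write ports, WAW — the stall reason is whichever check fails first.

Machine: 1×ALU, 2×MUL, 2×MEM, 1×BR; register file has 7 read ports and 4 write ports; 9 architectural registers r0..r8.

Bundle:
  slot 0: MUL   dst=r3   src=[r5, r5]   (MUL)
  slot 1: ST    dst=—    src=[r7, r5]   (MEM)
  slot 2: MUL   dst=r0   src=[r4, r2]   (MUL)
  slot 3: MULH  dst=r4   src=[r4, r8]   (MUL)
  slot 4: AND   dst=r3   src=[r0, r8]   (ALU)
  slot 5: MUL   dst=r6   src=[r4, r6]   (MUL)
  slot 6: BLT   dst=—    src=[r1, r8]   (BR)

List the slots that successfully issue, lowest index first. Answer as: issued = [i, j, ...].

#0 MUL src=r5,r5 dispatched  <A:1 Mu:1 Ld:2 B:1 rd:6 wr:3>
#1 MEM src=r7,r5 dispatched  <A:1 Mu:1 Ld:1 B:1 rd:4 wr:3>
#2 MUL src=r4,r2 dispatched  <A:1 Mu:0 Ld:1 B:1 rd:2 wr:2>
#3 MUL src=r4,r8 held:FU  <A:1 Mu:0 Ld:1 B:1 rd:2 wr:2>
#4 ALU src=r0,r8 held:WAW  <A:1 Mu:0 Ld:1 B:1 rd:2 wr:2>
#5 MUL src=r4,r6 held:FU  <A:1 Mu:0 Ld:1 B:1 rd:2 wr:2>
#6 BR src=r1,r8 dispatched  <A:1 Mu:0 Ld:1 B:0 rd:0 wr:2>

issued = [0, 1, 2, 6]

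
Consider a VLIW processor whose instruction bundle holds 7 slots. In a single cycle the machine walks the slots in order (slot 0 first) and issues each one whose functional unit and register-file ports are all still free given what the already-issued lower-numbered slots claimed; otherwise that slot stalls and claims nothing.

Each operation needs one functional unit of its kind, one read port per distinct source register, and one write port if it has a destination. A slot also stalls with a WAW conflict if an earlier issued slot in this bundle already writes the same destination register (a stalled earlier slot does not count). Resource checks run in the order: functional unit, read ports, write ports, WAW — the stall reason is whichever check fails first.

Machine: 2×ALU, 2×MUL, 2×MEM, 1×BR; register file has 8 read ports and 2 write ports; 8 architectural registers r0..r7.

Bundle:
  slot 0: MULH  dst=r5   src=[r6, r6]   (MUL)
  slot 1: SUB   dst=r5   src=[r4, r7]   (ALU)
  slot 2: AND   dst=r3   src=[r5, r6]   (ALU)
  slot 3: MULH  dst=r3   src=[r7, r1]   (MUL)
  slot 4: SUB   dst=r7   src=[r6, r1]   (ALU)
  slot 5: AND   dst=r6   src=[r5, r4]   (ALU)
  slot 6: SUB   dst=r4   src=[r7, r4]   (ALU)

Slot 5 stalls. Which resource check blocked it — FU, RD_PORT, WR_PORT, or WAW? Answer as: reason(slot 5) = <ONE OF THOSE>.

(0) want 1×MUL +1rd +1wr — yes → AL2|MU1|ME2|BR1|rd7|wr1
(1) want 1×ALU +2rd +1wr — WAW → AL2|MU1|ME2|BR1|rd7|wr1
(2) want 1×ALU +2rd +1wr — yes → AL1|MU1|ME2|BR1|rd5|wr0
(3) want 1×MUL +2rd +1wr — WR_PORT → AL1|MU1|ME2|BR1|rd5|wr0
(4) want 1×ALU +2rd +1wr — WR_PORT → AL1|MU1|ME2|BR1|rd5|wr0
(5) want 1×ALU +2rd +1wr — WR_PORT → AL1|MU1|ME2|BR1|rd5|wr0
(6) want 1×ALU +2rd +1wr — WR_PORT → AL1|MU1|ME2|BR1|rd5|wr0

reason(slot 5) = WR_PORT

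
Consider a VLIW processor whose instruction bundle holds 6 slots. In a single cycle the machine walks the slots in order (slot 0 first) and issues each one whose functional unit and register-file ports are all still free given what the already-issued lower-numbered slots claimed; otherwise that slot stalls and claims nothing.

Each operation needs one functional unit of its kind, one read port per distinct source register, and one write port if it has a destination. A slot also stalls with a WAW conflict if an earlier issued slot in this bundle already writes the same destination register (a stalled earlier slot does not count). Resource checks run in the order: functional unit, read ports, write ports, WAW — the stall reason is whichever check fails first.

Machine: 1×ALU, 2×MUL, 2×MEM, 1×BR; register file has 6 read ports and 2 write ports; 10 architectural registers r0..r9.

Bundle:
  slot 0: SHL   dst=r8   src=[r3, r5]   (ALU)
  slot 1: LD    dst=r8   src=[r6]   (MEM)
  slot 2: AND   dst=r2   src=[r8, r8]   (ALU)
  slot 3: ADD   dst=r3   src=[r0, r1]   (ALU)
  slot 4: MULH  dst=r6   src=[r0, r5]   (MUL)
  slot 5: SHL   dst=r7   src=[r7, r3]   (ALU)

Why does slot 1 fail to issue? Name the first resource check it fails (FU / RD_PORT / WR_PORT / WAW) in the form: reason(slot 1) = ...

reason(slot 1) = WAW

[0] ALU needs rd=2 wr=1: ok; after: ALU=0 MUL=2 MEM=2 BR=1, R=4, W=1
[1] MEM needs rd=1 wr=1: WAW; after: ALU=0 MUL=2 MEM=2 BR=1, R=4, W=1
[2] ALU needs rd=1 wr=1: FU; after: ALU=0 MUL=2 MEM=2 BR=1, R=4, W=1
[3] ALU needs rd=2 wr=1: FU; after: ALU=0 MUL=2 MEM=2 BR=1, R=4, W=1
[4] MUL needs rd=2 wr=1: ok; after: ALU=0 MUL=1 MEM=2 BR=1, R=2, W=0
[5] ALU needs rd=2 wr=1: FU; after: ALU=0 MUL=1 MEM=2 BR=1, R=2, W=0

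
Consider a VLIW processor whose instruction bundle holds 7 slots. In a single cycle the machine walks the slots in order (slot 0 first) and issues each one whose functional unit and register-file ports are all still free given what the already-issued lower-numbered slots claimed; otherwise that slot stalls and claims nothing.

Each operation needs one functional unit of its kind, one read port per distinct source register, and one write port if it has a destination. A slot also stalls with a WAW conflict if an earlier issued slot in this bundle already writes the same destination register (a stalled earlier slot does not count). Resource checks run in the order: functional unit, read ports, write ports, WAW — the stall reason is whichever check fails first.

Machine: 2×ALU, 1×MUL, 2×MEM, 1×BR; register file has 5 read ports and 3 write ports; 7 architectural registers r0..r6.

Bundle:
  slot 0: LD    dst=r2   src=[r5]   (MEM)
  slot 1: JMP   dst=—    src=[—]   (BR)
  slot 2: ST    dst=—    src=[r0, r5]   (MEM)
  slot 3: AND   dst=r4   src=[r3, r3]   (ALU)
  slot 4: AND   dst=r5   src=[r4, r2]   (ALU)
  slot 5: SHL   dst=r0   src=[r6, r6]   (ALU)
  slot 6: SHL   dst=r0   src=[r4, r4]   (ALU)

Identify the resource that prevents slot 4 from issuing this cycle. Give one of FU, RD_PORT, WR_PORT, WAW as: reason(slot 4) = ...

reason(slot 4) = RD_PORT

slot 0 (MEM): ISSUE — free A2,Mu1,Ld1,B1 rp4 wp2
slot 1 (BR): ISSUE — free A2,Mu1,Ld1,B0 rp4 wp2
slot 2 (MEM): ISSUE — free A2,Mu1,Ld0,B0 rp2 wp2
slot 3 (ALU): ISSUE — free A1,Mu1,Ld0,B0 rp1 wp1
slot 4 (ALU): stall RD_PORT — free A1,Mu1,Ld0,B0 rp1 wp1
slot 5 (ALU): ISSUE — free A0,Mu1,Ld0,B0 rp0 wp0
slot 6 (ALU): stall FU — free A0,Mu1,Ld0,B0 rp0 wp0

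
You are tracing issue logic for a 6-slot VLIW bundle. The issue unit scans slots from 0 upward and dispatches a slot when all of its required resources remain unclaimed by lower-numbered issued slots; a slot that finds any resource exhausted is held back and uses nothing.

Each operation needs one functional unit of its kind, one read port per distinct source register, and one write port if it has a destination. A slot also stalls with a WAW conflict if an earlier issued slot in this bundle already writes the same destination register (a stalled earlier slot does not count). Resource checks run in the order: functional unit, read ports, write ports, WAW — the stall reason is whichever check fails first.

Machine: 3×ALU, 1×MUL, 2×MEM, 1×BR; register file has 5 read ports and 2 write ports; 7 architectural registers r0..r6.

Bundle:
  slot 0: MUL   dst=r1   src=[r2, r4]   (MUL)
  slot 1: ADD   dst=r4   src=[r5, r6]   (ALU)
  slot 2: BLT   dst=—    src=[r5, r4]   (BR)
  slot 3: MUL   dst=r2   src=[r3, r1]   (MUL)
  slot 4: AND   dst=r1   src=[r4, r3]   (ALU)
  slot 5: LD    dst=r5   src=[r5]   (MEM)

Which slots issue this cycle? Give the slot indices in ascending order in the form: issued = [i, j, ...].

slot 0 (MUL): ISSUE — free A3,Mu0,Ld2,B1 rp3 wp1
slot 1 (ALU): ISSUE — free A2,Mu0,Ld2,B1 rp1 wp0
slot 2 (BR): stall RD_PORT — free A2,Mu0,Ld2,B1 rp1 wp0
slot 3 (MUL): stall FU — free A2,Mu0,Ld2,B1 rp1 wp0
slot 4 (ALU): stall RD_PORT — free A2,Mu0,Ld2,B1 rp1 wp0
slot 5 (MEM): stall WR_PORT — free A2,Mu0,Ld2,B1 rp1 wp0

issued = [0, 1]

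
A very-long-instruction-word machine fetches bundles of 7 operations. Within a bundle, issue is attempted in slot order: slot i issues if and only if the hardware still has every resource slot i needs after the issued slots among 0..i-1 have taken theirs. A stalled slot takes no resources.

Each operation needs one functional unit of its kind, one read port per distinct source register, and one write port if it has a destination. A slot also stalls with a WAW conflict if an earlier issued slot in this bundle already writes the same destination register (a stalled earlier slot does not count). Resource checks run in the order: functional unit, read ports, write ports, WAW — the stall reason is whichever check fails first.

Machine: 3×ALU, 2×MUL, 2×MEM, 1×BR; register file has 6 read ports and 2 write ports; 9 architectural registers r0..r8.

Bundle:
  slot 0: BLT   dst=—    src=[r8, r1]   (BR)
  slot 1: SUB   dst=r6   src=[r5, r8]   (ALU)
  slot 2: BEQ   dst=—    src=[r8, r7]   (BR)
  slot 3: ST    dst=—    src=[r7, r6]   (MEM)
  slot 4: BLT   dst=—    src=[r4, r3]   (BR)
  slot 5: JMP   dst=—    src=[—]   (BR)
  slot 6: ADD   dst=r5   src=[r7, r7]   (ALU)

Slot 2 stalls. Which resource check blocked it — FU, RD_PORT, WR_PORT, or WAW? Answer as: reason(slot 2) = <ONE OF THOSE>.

reason(slot 2) = FU

  0. BR ⇒ go  {3A/2Mu/2Ld/0B | 4r 2w}
  1. ALU→r6 ⇒ go  {2A/2Mu/2Ld/0B | 2r 1w}
  2. BR ⇒ no(FU)  {2A/2Mu/2Ld/0B | 2r 1w}
  3. MEM ⇒ go  {2A/2Mu/1Ld/0B | 0r 1w}
  4. BR ⇒ no(FU)  {2A/2Mu/1Ld/0B | 0r 1w}
  5. BR ⇒ no(FU)  {2A/2Mu/1Ld/0B | 0r 1w}
  6. ALU→r5 ⇒ no(RD_PORT)  {2A/2Mu/1Ld/0B | 0r 1w}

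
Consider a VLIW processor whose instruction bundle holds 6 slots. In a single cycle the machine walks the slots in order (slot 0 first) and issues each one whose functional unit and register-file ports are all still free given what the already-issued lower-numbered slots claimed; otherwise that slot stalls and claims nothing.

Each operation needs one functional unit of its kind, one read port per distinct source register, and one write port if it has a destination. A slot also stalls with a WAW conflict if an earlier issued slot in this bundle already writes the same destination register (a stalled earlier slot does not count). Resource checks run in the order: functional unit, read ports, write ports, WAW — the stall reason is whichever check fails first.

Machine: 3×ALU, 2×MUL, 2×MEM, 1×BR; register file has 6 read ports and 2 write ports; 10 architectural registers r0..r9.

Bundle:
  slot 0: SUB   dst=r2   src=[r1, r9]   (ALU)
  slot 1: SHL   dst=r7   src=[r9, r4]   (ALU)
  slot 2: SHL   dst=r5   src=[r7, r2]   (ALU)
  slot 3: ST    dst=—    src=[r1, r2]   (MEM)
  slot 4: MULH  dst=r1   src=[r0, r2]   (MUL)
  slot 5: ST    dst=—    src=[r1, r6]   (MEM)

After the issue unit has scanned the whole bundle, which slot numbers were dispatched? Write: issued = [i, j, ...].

slot 0 (ALU): ISSUE — free A2,Mu2,Ld2,B1 rp4 wp1
slot 1 (ALU): ISSUE — free A1,Mu2,Ld2,B1 rp2 wp0
slot 2 (ALU): stall WR_PORT — free A1,Mu2,Ld2,B1 rp2 wp0
slot 3 (MEM): ISSUE — free A1,Mu2,Ld1,B1 rp0 wp0
slot 4 (MUL): stall RD_PORT — free A1,Mu2,Ld1,B1 rp0 wp0
slot 5 (MEM): stall RD_PORT — free A1,Mu2,Ld1,B1 rp0 wp0

issued = [0, 1, 3]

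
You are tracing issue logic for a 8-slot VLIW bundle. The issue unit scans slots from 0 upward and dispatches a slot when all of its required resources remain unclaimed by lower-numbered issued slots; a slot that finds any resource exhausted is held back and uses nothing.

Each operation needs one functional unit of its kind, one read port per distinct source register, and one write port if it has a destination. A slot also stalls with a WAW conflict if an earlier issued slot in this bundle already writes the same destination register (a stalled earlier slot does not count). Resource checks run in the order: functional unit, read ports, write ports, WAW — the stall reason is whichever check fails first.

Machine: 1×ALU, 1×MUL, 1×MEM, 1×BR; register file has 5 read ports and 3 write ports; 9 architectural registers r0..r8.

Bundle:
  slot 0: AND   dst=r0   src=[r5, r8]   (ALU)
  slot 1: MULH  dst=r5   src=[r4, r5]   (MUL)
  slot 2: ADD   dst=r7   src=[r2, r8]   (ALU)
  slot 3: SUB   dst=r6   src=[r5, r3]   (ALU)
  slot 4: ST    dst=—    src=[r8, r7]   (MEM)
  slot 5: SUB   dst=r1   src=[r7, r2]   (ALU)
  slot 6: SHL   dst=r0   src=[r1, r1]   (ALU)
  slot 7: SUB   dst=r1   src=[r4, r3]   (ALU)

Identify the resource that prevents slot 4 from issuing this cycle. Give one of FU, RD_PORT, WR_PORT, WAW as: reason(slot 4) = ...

reason(slot 4) = RD_PORT

#0 ALU src=r5,r8 dispatched  <A:0 Mu:1 Ld:1 B:1 rd:3 wr:2>
#1 MUL src=r4,r5 dispatched  <A:0 Mu:0 Ld:1 B:1 rd:1 wr:1>
#2 ALU src=r2,r8 held:FU  <A:0 Mu:0 Ld:1 B:1 rd:1 wr:1>
#3 ALU src=r5,r3 held:FU  <A:0 Mu:0 Ld:1 B:1 rd:1 wr:1>
#4 MEM src=r8,r7 held:RD_PORT  <A:0 Mu:0 Ld:1 B:1 rd:1 wr:1>
#5 ALU src=r7,r2 held:FU  <A:0 Mu:0 Ld:1 B:1 rd:1 wr:1>
#6 ALU src=r1,r1 held:FU  <A:0 Mu:0 Ld:1 B:1 rd:1 wr:1>
#7 ALU src=r4,r3 held:FU  <A:0 Mu:0 Ld:1 B:1 rd:1 wr:1>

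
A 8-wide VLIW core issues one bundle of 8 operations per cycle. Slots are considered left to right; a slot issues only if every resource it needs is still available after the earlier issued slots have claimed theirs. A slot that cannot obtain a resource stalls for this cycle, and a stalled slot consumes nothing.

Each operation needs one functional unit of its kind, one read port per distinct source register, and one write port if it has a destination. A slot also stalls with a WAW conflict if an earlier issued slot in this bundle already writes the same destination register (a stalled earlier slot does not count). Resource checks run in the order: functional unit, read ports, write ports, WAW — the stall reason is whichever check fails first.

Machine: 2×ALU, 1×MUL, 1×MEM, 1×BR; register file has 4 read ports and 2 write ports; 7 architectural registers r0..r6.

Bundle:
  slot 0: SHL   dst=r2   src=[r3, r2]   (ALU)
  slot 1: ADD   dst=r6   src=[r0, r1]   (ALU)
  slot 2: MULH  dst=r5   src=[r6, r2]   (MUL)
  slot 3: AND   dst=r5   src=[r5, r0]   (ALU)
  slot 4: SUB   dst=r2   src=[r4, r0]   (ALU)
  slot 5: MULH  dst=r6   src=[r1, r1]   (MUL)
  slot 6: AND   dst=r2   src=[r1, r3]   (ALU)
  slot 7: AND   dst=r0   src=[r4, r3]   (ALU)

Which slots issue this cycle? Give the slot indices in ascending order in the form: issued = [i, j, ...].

issued = [0, 1]

[0] ALU needs rd=2 wr=1: ok; after: ALU=1 MUL=1 MEM=1 BR=1, R=2, W=1
[1] ALU needs rd=2 wr=1: ok; after: ALU=0 MUL=1 MEM=1 BR=1, R=0, W=0
[2] MUL needs rd=2 wr=1: RD_PORT; after: ALU=0 MUL=1 MEM=1 BR=1, R=0, W=0
[3] ALU needs rd=2 wr=1: FU; after: ALU=0 MUL=1 MEM=1 BR=1, R=0, W=0
[4] ALU needs rd=2 wr=1: FU; after: ALU=0 MUL=1 MEM=1 BR=1, R=0, W=0
[5] MUL needs rd=1 wr=1: RD_PORT; after: ALU=0 MUL=1 MEM=1 BR=1, R=0, W=0
[6] ALU needs rd=2 wr=1: FU; after: ALU=0 MUL=1 MEM=1 BR=1, R=0, W=0
[7] ALU needs rd=2 wr=1: FU; after: ALU=0 MUL=1 MEM=1 BR=1, R=0, W=0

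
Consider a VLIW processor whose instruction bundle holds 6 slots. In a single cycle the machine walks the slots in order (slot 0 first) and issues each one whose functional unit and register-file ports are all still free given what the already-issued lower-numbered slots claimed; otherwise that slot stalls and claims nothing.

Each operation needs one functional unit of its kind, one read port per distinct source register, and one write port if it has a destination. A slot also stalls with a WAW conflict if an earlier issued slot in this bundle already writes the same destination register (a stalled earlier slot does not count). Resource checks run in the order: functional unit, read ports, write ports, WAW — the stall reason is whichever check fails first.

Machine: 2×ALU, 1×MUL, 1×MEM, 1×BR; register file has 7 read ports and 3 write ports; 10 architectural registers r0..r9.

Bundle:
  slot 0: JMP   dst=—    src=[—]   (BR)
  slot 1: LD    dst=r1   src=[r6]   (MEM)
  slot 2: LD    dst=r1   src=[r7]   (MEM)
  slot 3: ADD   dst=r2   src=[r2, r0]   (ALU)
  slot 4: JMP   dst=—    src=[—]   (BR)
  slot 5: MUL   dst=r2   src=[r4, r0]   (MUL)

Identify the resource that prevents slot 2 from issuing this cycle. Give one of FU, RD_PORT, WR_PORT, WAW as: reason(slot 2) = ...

reason(slot 2) = FU

slot 0 (BR): ISSUE — free A2,Mu1,Ld1,B0 rp7 wp3
slot 1 (MEM): ISSUE — free A2,Mu1,Ld0,B0 rp6 wp2
slot 2 (MEM): stall FU — free A2,Mu1,Ld0,B0 rp6 wp2
slot 3 (ALU): ISSUE — free A1,Mu1,Ld0,B0 rp4 wp1
slot 4 (BR): stall FU — free A1,Mu1,Ld0,B0 rp4 wp1
slot 5 (MUL): stall WAW — free A1,Mu1,Ld0,B0 rp4 wp1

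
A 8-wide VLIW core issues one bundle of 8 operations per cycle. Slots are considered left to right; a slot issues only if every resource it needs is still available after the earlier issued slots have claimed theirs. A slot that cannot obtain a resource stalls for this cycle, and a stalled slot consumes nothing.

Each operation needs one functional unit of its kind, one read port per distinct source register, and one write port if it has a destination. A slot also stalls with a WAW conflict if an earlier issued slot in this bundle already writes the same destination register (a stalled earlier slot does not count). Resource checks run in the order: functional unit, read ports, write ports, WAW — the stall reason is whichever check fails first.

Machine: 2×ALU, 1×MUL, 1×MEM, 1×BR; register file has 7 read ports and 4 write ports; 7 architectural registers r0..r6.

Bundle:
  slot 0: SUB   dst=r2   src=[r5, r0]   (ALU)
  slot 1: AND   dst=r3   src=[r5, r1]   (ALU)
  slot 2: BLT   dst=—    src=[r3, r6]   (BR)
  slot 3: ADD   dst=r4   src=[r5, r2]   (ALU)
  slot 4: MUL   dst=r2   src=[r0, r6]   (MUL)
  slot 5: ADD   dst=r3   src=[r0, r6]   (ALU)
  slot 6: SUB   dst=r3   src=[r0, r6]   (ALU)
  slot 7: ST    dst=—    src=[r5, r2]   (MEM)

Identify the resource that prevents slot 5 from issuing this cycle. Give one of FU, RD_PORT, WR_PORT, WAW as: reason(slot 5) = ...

reason(slot 5) = FU

(0) want 1×ALU +2rd +1wr — yes → AL1|MU1|ME1|BR1|rd5|wr3
(1) want 1×ALU +2rd +1wr — yes → AL0|MU1|ME1|BR1|rd3|wr2
(2) want 1×BR +2rd +0wr — yes → AL0|MU1|ME1|BR0|rd1|wr2
(3) want 1×ALU +2rd +1wr — FU → AL0|MU1|ME1|BR0|rd1|wr2
(4) want 1×MUL +2rd +1wr — RD_PORT → AL0|MU1|ME1|BR0|rd1|wr2
(5) want 1×ALU +2rd +1wr — FU → AL0|MU1|ME1|BR0|rd1|wr2
(6) want 1×ALU +2rd +1wr — FU → AL0|MU1|ME1|BR0|rd1|wr2
(7) want 1×MEM +2rd +0wr — RD_PORT → AL0|MU1|ME1|BR0|rd1|wr2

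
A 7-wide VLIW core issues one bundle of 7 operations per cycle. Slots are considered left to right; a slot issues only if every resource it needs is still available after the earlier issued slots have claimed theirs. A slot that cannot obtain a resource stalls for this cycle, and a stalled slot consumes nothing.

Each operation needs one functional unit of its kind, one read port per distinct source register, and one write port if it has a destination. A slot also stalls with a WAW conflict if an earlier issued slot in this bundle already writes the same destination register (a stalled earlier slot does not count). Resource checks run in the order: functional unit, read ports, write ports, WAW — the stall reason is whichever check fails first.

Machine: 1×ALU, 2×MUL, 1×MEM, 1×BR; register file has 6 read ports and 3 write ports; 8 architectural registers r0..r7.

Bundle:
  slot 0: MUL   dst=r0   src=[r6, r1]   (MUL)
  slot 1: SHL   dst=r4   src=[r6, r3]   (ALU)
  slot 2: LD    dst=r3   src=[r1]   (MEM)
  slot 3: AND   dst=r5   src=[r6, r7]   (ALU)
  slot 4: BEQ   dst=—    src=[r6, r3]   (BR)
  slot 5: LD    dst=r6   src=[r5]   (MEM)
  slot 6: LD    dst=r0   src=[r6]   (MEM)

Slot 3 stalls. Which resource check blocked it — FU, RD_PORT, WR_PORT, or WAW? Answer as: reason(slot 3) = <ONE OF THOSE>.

(0) want 1×MUL +2rd +1wr — yes → AL1|MU1|ME1|BR1|rd4|wr2
(1) want 1×ALU +2rd +1wr — yes → AL0|MU1|ME1|BR1|rd2|wr1
(2) want 1×MEM +1rd +1wr — yes → AL0|MU1|ME0|BR1|rd1|wr0
(3) want 1×ALU +2rd +1wr — FU → AL0|MU1|ME0|BR1|rd1|wr0
(4) want 1×BR +2rd +0wr — RD_PORT → AL0|MU1|ME0|BR1|rd1|wr0
(5) want 1×MEM +1rd +1wr — FU → AL0|MU1|ME0|BR1|rd1|wr0
(6) want 1×MEM +1rd +1wr — FU → AL0|MU1|ME0|BR1|rd1|wr0

reason(slot 3) = FU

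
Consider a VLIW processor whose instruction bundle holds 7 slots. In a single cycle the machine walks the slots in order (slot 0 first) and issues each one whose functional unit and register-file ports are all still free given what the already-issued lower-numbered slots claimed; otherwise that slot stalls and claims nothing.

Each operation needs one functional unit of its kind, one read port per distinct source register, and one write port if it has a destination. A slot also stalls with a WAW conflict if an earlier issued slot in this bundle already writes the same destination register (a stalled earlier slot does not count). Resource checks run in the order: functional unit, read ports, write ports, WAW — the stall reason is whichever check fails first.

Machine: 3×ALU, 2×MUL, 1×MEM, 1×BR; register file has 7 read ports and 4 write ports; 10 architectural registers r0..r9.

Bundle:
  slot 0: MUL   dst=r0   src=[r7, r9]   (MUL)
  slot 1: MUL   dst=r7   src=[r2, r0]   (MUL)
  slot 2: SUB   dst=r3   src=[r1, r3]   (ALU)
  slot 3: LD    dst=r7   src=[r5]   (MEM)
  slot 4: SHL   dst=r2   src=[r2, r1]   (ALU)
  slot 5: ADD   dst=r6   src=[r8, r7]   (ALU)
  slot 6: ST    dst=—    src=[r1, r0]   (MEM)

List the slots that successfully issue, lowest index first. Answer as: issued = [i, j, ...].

issued = [0, 1, 2]

[0] MUL needs rd=2 wr=1: ok; after: ALU=3 MUL=1 MEM=1 BR=1, R=5, W=3
[1] MUL needs rd=2 wr=1: ok; after: ALU=3 MUL=0 MEM=1 BR=1, R=3, W=2
[2] ALU needs rd=2 wr=1: ok; after: ALU=2 MUL=0 MEM=1 BR=1, R=1, W=1
[3] MEM needs rd=1 wr=1: WAW; after: ALU=2 MUL=0 MEM=1 BR=1, R=1, W=1
[4] ALU needs rd=2 wr=1: RD_PORT; after: ALU=2 MUL=0 MEM=1 BR=1, R=1, W=1
[5] ALU needs rd=2 wr=1: RD_PORT; after: ALU=2 MUL=0 MEM=1 BR=1, R=1, W=1
[6] MEM needs rd=2 wr=0: RD_PORT; after: ALU=2 MUL=0 MEM=1 BR=1, R=1, W=1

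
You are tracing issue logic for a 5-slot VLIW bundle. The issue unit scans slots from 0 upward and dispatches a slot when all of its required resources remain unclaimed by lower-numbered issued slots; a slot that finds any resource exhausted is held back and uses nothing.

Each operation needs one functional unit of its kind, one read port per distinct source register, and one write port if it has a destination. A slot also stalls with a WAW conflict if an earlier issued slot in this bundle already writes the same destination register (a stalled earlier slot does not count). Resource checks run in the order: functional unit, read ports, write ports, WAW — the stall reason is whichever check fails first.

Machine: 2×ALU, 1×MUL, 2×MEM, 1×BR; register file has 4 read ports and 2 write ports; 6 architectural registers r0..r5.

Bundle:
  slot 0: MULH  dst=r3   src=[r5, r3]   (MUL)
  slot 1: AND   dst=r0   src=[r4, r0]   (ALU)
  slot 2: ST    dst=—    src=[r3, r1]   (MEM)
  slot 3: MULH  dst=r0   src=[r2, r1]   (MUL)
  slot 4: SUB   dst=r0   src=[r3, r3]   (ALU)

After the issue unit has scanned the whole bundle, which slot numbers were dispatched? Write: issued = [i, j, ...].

[0] MUL needs rd=2 wr=1: ok; after: ALU=2 MUL=0 MEM=2 BR=1, R=2, W=1
[1] ALU needs rd=2 wr=1: ok; after: ALU=1 MUL=0 MEM=2 BR=1, R=0, W=0
[2] MEM needs rd=2 wr=0: RD_PORT; after: ALU=1 MUL=0 MEM=2 BR=1, R=0, W=0
[3] MUL needs rd=2 wr=1: FU; after: ALU=1 MUL=0 MEM=2 BR=1, R=0, W=0
[4] ALU needs rd=1 wr=1: RD_PORT; after: ALU=1 MUL=0 MEM=2 BR=1, R=0, W=0

issued = [0, 1]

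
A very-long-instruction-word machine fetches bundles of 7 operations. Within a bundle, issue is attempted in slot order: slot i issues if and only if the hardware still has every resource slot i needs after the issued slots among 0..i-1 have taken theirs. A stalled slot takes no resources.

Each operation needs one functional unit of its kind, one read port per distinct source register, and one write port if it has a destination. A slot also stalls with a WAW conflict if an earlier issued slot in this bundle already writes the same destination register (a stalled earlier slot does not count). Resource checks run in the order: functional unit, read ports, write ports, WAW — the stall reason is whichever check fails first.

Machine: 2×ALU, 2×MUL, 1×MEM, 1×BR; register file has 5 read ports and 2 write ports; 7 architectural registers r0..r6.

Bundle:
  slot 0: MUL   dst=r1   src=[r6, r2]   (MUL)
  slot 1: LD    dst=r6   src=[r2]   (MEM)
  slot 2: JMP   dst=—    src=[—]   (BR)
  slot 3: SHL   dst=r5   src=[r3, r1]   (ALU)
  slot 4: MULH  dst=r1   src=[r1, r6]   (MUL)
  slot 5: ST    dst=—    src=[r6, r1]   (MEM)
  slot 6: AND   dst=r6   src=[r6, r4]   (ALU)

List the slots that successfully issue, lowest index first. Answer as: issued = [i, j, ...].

[0] MUL needs rd=2 wr=1: ok; after: ALU=2 MUL=1 MEM=1 BR=1, R=3, W=1
[1] MEM needs rd=1 wr=1: ok; after: ALU=2 MUL=1 MEM=0 BR=1, R=2, W=0
[2] BR needs rd=0 wr=0: ok; after: ALU=2 MUL=1 MEM=0 BR=0, R=2, W=0
[3] ALU needs rd=2 wr=1: WR_PORT; after: ALU=2 MUL=1 MEM=0 BR=0, R=2, W=0
[4] MUL needs rd=2 wr=1: WR_PORT; after: ALU=2 MUL=1 MEM=0 BR=0, R=2, W=0
[5] MEM needs rd=2 wr=0: FU; after: ALU=2 MUL=1 MEM=0 BR=0, R=2, W=0
[6] ALU needs rd=2 wr=1: WR_PORT; after: ALU=2 MUL=1 MEM=0 BR=0, R=2, W=0

issued = [0, 1, 2]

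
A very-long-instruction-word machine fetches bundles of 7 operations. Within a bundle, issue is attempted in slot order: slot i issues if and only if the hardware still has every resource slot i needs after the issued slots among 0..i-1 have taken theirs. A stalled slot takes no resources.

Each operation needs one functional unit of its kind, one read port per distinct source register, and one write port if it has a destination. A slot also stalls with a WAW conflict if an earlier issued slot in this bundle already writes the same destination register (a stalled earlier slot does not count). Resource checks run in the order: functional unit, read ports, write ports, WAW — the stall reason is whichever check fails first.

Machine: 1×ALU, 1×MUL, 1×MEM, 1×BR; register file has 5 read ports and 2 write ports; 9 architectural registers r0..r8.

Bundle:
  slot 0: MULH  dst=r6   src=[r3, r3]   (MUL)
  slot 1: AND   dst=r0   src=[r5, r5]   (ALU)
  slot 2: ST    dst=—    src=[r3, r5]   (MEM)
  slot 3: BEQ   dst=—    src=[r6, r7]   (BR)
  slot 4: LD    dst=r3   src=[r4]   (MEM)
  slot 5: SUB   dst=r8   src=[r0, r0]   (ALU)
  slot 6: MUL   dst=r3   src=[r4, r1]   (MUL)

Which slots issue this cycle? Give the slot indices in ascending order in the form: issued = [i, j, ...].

issued = [0, 1, 2]

#0 MUL src=r3,r3 dispatched  <A:1 Mu:0 Ld:1 B:1 rd:4 wr:1>
#1 ALU src=r5,r5 dispatched  <A:0 Mu:0 Ld:1 B:1 rd:3 wr:0>
#2 MEM src=r3,r5 dispatched  <A:0 Mu:0 Ld:0 B:1 rd:1 wr:0>
#3 BR src=r6,r7 held:RD_PORT  <A:0 Mu:0 Ld:0 B:1 rd:1 wr:0>
#4 MEM src=r4 held:FU  <A:0 Mu:0 Ld:0 B:1 rd:1 wr:0>
#5 ALU src=r0,r0 held:FU  <A:0 Mu:0 Ld:0 B:1 rd:1 wr:0>
#6 MUL src=r4,r1 held:FU  <A:0 Mu:0 Ld:0 B:1 rd:1 wr:0>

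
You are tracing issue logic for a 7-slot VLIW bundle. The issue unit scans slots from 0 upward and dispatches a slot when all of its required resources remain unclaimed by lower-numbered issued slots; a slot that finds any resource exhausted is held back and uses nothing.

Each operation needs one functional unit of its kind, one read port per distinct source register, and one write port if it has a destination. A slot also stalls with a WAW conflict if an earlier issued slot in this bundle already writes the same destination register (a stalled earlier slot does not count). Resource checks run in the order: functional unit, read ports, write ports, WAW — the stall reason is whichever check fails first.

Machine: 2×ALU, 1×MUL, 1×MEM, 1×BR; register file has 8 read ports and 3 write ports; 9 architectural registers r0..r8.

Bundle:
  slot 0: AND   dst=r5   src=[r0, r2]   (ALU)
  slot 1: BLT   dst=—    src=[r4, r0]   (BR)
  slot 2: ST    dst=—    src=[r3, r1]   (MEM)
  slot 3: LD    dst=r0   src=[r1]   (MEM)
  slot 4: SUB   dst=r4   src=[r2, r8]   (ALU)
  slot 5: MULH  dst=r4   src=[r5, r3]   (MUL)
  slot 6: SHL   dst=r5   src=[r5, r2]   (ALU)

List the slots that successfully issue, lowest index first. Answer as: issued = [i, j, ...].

issued = [0, 1, 2, 4]

#0 ALU src=r0,r2 dispatched  <A:1 Mu:1 Ld:1 B:1 rd:6 wr:2>
#1 BR src=r4,r0 dispatched  <A:1 Mu:1 Ld:1 B:0 rd:4 wr:2>
#2 MEM src=r3,r1 dispatched  <A:1 Mu:1 Ld:0 B:0 rd:2 wr:2>
#3 MEM src=r1 held:FU  <A:1 Mu:1 Ld:0 B:0 rd:2 wr:2>
#4 ALU src=r2,r8 dispatched  <A:0 Mu:1 Ld:0 B:0 rd:0 wr:1>
#5 MUL src=r5,r3 held:RD_PORT  <A:0 Mu:1 Ld:0 B:0 rd:0 wr:1>
#6 ALU src=r5,r2 held:FU  <A:0 Mu:1 Ld:0 B:0 rd:0 wr:1>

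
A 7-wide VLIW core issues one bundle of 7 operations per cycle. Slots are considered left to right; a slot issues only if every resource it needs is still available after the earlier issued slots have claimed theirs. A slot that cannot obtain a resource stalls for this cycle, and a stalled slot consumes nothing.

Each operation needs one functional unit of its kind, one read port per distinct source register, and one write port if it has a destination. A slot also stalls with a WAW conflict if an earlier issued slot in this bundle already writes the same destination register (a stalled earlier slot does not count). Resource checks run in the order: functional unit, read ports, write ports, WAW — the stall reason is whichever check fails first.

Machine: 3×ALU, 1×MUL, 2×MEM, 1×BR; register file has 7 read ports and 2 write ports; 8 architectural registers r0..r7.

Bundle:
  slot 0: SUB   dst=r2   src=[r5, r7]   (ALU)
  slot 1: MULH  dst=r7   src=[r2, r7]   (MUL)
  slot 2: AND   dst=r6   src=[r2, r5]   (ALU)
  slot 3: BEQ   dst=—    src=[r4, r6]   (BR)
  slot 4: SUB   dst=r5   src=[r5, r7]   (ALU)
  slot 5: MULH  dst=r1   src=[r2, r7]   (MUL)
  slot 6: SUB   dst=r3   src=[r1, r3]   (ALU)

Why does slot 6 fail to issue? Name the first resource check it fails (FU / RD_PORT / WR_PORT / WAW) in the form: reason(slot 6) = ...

reason(slot 6) = RD_PORT

slot 0 (ALU): ISSUE — free A2,Mu1,Ld2,B1 rp5 wp1
slot 1 (MUL): ISSUE — free A2,Mu0,Ld2,B1 rp3 wp0
slot 2 (ALU): stall WR_PORT — free A2,Mu0,Ld2,B1 rp3 wp0
slot 3 (BR): ISSUE — free A2,Mu0,Ld2,B0 rp1 wp0
slot 4 (ALU): stall RD_PORT — free A2,Mu0,Ld2,B0 rp1 wp0
slot 5 (MUL): stall FU — free A2,Mu0,Ld2,B0 rp1 wp0
slot 6 (ALU): stall RD_PORT — free A2,Mu0,Ld2,B0 rp1 wp0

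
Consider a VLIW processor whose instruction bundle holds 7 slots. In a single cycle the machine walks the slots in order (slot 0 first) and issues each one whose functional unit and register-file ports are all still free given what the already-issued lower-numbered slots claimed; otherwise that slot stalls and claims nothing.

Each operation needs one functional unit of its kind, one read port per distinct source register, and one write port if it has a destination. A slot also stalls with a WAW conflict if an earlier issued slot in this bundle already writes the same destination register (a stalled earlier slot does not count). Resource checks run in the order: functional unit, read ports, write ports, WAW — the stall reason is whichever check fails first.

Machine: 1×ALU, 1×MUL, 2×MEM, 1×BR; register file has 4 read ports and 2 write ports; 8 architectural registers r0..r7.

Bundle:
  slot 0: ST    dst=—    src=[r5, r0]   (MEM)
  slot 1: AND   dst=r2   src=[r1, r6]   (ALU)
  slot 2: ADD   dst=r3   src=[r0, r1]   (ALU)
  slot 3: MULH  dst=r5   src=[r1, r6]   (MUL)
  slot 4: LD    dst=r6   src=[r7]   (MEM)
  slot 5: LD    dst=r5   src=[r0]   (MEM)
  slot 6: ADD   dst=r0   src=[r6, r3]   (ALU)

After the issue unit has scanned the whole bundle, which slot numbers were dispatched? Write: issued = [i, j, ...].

issued = [0, 1]

(0) want 1×MEM +2rd +0wr — yes → AL1|MU1|ME1|BR1|rd2|wr2
(1) want 1×ALU +2rd +1wr — yes → AL0|MU1|ME1|BR1|rd0|wr1
(2) want 1×ALU +2rd +1wr — FU → AL0|MU1|ME1|BR1|rd0|wr1
(3) want 1×MUL +2rd +1wr — RD_PORT → AL0|MU1|ME1|BR1|rd0|wr1
(4) want 1×MEM +1rd +1wr — RD_PORT → AL0|MU1|ME1|BR1|rd0|wr1
(5) want 1×MEM +1rd +1wr — RD_PORT → AL0|MU1|ME1|BR1|rd0|wr1
(6) want 1×ALU +2rd +1wr — FU → AL0|MU1|ME1|BR1|rd0|wr1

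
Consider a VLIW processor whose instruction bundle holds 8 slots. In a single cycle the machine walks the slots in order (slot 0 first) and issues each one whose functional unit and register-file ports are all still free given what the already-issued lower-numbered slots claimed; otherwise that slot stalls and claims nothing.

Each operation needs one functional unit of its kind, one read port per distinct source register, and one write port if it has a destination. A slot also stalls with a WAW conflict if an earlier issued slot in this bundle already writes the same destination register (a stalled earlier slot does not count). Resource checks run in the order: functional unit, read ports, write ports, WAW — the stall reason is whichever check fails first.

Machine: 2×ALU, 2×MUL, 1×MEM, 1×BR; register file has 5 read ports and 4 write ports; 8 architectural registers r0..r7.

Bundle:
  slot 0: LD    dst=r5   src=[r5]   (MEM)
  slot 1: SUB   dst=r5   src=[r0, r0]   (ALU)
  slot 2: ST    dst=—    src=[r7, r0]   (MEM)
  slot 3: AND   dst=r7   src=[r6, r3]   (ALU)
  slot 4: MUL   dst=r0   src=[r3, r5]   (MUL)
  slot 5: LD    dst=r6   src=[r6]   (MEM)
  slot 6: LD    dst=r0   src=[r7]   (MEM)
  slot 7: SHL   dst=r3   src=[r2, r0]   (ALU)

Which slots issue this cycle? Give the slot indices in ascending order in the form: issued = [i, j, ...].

issued = [0, 3, 4]

[0] MEM needs rd=1 wr=1: ok; after: ALU=2 MUL=2 MEM=0 BR=1, R=4, W=3
[1] ALU needs rd=1 wr=1: WAW; after: ALU=2 MUL=2 MEM=0 BR=1, R=4, W=3
[2] MEM needs rd=2 wr=0: FU; after: ALU=2 MUL=2 MEM=0 BR=1, R=4, W=3
[3] ALU needs rd=2 wr=1: ok; after: ALU=1 MUL=2 MEM=0 BR=1, R=2, W=2
[4] MUL needs rd=2 wr=1: ok; after: ALU=1 MUL=1 MEM=0 BR=1, R=0, W=1
[5] MEM needs rd=1 wr=1: FU; after: ALU=1 MUL=1 MEM=0 BR=1, R=0, W=1
[6] MEM needs rd=1 wr=1: FU; after: ALU=1 MUL=1 MEM=0 BR=1, R=0, W=1
[7] ALU needs rd=2 wr=1: RD_PORT; after: ALU=1 MUL=1 MEM=0 BR=1, R=0, W=1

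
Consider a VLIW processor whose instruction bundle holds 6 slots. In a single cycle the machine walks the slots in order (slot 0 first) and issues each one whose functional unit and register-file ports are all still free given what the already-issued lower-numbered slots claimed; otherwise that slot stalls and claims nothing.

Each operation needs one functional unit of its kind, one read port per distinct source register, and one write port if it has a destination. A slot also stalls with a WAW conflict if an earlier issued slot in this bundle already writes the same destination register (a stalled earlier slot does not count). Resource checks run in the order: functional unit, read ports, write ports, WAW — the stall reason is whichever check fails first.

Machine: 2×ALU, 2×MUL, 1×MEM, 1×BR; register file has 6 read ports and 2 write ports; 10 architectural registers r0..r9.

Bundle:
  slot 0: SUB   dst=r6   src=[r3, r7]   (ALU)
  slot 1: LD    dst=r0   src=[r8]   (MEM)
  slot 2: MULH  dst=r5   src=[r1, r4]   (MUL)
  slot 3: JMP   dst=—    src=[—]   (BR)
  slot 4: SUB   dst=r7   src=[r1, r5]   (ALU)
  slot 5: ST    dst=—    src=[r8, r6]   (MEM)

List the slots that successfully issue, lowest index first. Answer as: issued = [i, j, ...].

slot 0 (ALU): ISSUE — free A1,Mu2,Ld1,B1 rp4 wp1
slot 1 (MEM): ISSUE — free A1,Mu2,Ld0,B1 rp3 wp0
slot 2 (MUL): stall WR_PORT — free A1,Mu2,Ld0,B1 rp3 wp0
slot 3 (BR): ISSUE — free A1,Mu2,Ld0,B0 rp3 wp0
slot 4 (ALU): stall WR_PORT — free A1,Mu2,Ld0,B0 rp3 wp0
slot 5 (MEM): stall FU — free A1,Mu2,Ld0,B0 rp3 wp0

issued = [0, 1, 3]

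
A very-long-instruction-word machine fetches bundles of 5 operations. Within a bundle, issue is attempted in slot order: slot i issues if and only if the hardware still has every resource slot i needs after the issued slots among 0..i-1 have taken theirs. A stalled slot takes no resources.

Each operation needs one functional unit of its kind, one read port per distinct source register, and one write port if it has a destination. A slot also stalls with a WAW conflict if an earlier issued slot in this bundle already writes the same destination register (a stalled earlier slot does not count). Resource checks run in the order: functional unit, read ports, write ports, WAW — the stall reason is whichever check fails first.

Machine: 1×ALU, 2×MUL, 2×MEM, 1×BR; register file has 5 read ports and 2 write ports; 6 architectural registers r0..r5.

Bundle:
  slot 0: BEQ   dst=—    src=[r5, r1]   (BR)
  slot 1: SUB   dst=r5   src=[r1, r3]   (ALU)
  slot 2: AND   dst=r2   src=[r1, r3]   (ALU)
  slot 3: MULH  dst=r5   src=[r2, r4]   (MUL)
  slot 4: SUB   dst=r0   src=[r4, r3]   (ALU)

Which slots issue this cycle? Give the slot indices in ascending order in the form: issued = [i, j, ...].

slot 0 (BR): ISSUE — free A1,Mu2,Ld2,B0 rp3 wp2
slot 1 (ALU): ISSUE — free A0,Mu2,Ld2,B0 rp1 wp1
slot 2 (ALU): stall FU — free A0,Mu2,Ld2,B0 rp1 wp1
slot 3 (MUL): stall RD_PORT — free A0,Mu2,Ld2,B0 rp1 wp1
slot 4 (ALU): stall FU — free A0,Mu2,Ld2,B0 rp1 wp1

issued = [0, 1]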